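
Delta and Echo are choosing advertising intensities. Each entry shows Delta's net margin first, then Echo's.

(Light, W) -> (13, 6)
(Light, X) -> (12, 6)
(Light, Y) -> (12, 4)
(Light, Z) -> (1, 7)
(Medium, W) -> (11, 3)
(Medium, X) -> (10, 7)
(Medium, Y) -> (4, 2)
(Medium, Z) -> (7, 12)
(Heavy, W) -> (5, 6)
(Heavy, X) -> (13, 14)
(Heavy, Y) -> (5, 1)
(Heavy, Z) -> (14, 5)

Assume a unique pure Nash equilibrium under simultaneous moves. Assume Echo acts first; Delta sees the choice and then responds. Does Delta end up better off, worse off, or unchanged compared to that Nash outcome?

unchanged

Backward induction with Echo moving first.
- W: Delta compares 13, 11, 5 and picks Light; Echo would get 6.
- X: Delta compares 12, 10, 13 and picks Heavy; Echo would get 14.
- Y: Delta compares 12, 4, 5 and picks Light; Echo would get 4.
- Z: Delta compares 1, 7, 14 and picks Heavy; Echo would get 5.
Echo's induced payoffs are 6, 14, 4, 5, so Echo commits to X. Subgame-perfect outcome: (Heavy, X) with payoffs (13, 14).
For the simultaneous game, intersect best replies.
Delta's best replies: W→Light; X→Heavy; Y→Light; Z→Heavy.
Echo's best replies: Light→Z; Medium→Z; Heavy→X.
The unique mutual best reply is (Heavy, X), giving (13, 14).
Delta earns 13 sequentially versus 13 at the Nash outcome: unchanged.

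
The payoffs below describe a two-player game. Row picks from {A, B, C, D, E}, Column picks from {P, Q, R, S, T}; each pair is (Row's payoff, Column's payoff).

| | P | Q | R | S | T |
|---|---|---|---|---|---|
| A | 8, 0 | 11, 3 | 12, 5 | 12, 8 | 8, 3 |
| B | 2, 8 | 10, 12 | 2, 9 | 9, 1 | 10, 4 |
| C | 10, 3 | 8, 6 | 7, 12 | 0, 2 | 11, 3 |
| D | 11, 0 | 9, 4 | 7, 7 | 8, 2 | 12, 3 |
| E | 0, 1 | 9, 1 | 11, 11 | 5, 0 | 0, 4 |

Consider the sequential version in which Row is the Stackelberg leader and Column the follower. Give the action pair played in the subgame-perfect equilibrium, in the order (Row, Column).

Backward induction with Row moving first.
- A → Column plays S (best of 0, 3, 5, 8, 3); Row gets 12.
- B → Column plays Q (best of 8, 12, 9, 1, 4); Row gets 10.
- C → Column plays R (best of 3, 6, 12, 2, 3); Row gets 7.
- D → Column plays R (best of 0, 4, 7, 2, 3); Row gets 7.
- E → Column plays R (best of 1, 1, 11, 0, 4); Row gets 11.
Maximizing over 12, 10, 7, 7, 11, Row chooses A. Subgame-perfect outcome: (A, S) with payoffs (12, 8).

(A, S)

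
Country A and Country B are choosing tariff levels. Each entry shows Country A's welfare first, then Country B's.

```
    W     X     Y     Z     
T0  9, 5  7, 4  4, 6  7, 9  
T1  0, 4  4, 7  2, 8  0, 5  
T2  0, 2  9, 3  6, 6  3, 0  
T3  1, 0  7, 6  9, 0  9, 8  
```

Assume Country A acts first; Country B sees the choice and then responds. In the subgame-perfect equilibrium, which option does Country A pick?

Country B best-responds to each possible Country A move:
- T0: BR = Z, leader payoff 7.
- T1: BR = Y, leader payoff 2.
- T2: BR = Y, leader payoff 6.
- T3: BR = Z, leader payoff 9.
Maximizing over 7, 2, 6, 9, Country A chooses T3. Subgame-perfect outcome: (T3, Z) with payoffs (9, 8).

T3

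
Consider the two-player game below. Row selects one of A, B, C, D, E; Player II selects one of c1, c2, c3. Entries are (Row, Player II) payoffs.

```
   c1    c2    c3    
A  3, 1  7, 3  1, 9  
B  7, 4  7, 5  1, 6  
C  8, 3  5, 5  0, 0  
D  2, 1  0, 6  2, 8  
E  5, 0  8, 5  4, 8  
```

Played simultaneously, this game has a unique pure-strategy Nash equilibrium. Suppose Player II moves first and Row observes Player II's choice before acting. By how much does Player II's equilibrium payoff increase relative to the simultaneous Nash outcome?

Backward induction with Player II moving first.
- c1: BR = C, leader payoff 3.
- c2: BR = E, leader payoff 5.
- c3: BR = E, leader payoff 8.
Among 3, 5, 8, the best is 8 at c3. Subgame-perfect outcome: (E, c3) with payoffs (4, 8).
Under simultaneous play:
Row's best replies: c1→C; c2→E; c3→E.
Player II's best replies: A→c3; B→c3; C→c2; D→c3; E→c3.
Only (E, c3) has each player best-responding; Nash payoffs (4, 8).
Player II's commitment gain: 8 − 8 = 0.

0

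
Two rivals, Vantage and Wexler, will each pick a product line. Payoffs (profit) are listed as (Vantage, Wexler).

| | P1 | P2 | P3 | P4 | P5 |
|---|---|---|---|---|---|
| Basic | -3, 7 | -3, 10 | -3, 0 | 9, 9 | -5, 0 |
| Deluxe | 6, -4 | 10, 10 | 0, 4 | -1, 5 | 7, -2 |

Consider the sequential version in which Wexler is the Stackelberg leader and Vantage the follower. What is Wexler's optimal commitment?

P2

Vantage best-responds to each possible Wexler move:
- P1: BR = Deluxe, leader payoff -4.
- P2: BR = Deluxe, leader payoff 10.
- P3: BR = Deluxe, leader payoff 4.
- P4: BR = Basic, leader payoff 9.
- P5: BR = Deluxe, leader payoff -2.
Among -4, 10, 4, 9, -2, the best is 10 at P2. Subgame-perfect outcome: (Deluxe, P2) with payoffs (10, 10).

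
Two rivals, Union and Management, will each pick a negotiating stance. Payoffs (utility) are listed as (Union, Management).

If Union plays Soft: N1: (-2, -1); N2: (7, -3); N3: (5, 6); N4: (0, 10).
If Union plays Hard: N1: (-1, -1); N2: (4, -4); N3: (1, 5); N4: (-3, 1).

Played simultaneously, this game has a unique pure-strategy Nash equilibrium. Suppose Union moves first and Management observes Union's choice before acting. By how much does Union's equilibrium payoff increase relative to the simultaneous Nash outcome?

1

Management best-responds to each possible Union move:
- Soft: BR = N4, leader payoff 0.
- Hard: BR = N3, leader payoff 1.
Among 0, 1, the best is 1 at Hard. Subgame-perfect outcome: (Hard, N3) with payoffs (1, 5).
Under simultaneous play:
Union's best replies: N1→Hard; N2→Soft; N3→Soft; N4→Soft.
Management's best replies: Soft→N4; Hard→N3.
The unique mutual best reply is (Soft, N4), giving (0, 10).
Union's commitment gain: 1 − 0 = 1.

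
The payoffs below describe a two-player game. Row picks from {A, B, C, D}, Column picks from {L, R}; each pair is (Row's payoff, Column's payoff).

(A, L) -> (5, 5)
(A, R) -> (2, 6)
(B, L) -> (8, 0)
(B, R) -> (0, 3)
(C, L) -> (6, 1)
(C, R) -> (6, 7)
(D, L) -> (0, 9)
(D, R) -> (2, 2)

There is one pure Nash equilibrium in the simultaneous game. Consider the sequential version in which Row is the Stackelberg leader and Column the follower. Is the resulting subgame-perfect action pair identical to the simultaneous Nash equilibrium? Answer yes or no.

yes

Backward induction with Row moving first.
- A → Column plays R (best of 5, 6); Row gets 2.
- B → Column plays R (best of 0, 3); Row gets 0.
- C → Column plays R (best of 1, 7); Row gets 6.
- D → Column plays L (best of 9, 2); Row gets 0.
Among 2, 0, 6, 0, the best is 6 at C. Subgame-perfect outcome: (C, R) with payoffs (6, 7).
Under simultaneous play:
Row's best replies: L→B; R→C.
Column's best replies: A→R; B→R; C→R; D→L.
Only (C, R) has each player best-responding; Nash payoffs (6, 7).
Sequential outcome (C, R) coincides with the Nash profile (C, R).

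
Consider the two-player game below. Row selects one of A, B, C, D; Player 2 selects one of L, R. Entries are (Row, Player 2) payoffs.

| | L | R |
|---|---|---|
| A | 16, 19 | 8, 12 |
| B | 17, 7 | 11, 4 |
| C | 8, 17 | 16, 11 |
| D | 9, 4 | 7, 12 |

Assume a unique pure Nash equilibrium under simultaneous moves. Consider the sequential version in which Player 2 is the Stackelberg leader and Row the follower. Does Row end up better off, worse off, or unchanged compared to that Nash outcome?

worse off

Row best-responds to each possible Player 2 move:
- L: Row compares 16, 17, 8, 9 and picks B; Player 2 would get 7.
- R: Row compares 8, 11, 16, 7 and picks C; Player 2 would get 11.
Among 7, 11, the best is 11 at R. Subgame-perfect outcome: (C, R) with payoffs (16, 11).
Now find the simultaneous Nash equilibrium.
Row's best replies: L→B; R→C.
Player 2's best replies: A→L; B→L; C→L; D→R.
The unique mutual best reply is (B, L), giving (17, 7).
Row earns 16 sequentially versus 17 at the Nash outcome: worse off.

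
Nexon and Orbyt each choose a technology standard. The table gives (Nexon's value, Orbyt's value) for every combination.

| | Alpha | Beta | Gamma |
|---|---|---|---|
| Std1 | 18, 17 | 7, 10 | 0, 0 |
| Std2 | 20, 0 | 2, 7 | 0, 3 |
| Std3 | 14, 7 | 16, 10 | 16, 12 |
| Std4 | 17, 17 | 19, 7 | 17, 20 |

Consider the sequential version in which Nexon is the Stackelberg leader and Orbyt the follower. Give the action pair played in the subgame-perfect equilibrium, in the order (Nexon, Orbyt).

Backward induction with Nexon moving first.
- Std1 → Orbyt plays Alpha (best of 17, 10, 0); Nexon gets 18.
- Std2 → Orbyt plays Beta (best of 0, 7, 3); Nexon gets 2.
- Std3 → Orbyt plays Gamma (best of 7, 10, 12); Nexon gets 16.
- Std4 → Orbyt plays Gamma (best of 17, 7, 20); Nexon gets 17.
Nexon's induced payoffs are 18, 2, 16, 17, so Nexon commits to Std1. Subgame-perfect outcome: (Std1, Alpha) with payoffs (18, 17).

(Std1, Alpha)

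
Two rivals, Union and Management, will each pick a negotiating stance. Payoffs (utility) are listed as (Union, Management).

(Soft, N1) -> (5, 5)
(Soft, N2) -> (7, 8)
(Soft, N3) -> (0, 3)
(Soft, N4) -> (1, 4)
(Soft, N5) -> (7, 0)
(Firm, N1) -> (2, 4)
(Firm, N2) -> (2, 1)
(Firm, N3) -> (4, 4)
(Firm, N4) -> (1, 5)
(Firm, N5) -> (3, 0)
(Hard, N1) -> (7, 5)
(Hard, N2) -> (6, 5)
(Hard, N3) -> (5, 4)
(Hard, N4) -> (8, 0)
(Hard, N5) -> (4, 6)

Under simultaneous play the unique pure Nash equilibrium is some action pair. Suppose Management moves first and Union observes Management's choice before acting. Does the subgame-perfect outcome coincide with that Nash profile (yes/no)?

yes

Work backward from Union's decision.
- N1 → Union plays Hard (best of 5, 2, 7); Management gets 5.
- N2 → Union plays Soft (best of 7, 2, 6); Management gets 8.
- N3 → Union plays Hard (best of 0, 4, 5); Management gets 4.
- N4 → Union plays Hard (best of 1, 1, 8); Management gets 0.
- N5 → Union plays Soft (best of 7, 3, 4); Management gets 0.
Maximizing over 5, 8, 4, 0, 0, Management chooses N2. Subgame-perfect outcome: (Soft, N2) with payoffs (7, 8).
Under simultaneous play:
Union's best replies: N1→Hard; N2→Soft; N3→Hard; N4→Hard; N5→Soft.
Management's best replies: Soft→N2; Firm→N4; Hard→N5.
Only (Soft, N2) has each player best-responding; Nash payoffs (7, 8).
Sequential outcome (Soft, N2) coincides with the Nash profile (Soft, N2).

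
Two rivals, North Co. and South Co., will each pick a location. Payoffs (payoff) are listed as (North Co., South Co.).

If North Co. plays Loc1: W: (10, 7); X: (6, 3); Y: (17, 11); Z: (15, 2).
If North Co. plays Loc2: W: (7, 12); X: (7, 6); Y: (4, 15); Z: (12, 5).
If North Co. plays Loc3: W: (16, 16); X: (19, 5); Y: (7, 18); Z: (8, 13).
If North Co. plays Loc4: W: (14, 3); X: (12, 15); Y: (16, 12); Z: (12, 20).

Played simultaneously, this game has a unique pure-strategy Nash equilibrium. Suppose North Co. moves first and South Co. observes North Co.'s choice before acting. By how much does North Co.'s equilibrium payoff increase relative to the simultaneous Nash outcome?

Solve by backward induction (North Co. leads).
- Loc1 → South Co. plays Y (best of 7, 3, 11, 2); North Co. gets 17.
- Loc2 → South Co. plays Y (best of 12, 6, 15, 5); North Co. gets 4.
- Loc3 → South Co. plays Y (best of 16, 5, 18, 13); North Co. gets 7.
- Loc4 → South Co. plays Z (best of 3, 15, 12, 20); North Co. gets 12.
Maximizing over 17, 4, 7, 12, North Co. chooses Loc1. Subgame-perfect outcome: (Loc1, Y) with payoffs (17, 11).
For the simultaneous game, intersect best replies.
North Co.'s best replies: W→Loc3; X→Loc3; Y→Loc1; Z→Loc1.
South Co.'s best replies: Loc1→Y; Loc2→Y; Loc3→Y; Loc4→Z.
The unique mutual best reply is (Loc1, Y), giving (17, 11).
North Co.'s commitment gain: 17 − 17 = 0.

0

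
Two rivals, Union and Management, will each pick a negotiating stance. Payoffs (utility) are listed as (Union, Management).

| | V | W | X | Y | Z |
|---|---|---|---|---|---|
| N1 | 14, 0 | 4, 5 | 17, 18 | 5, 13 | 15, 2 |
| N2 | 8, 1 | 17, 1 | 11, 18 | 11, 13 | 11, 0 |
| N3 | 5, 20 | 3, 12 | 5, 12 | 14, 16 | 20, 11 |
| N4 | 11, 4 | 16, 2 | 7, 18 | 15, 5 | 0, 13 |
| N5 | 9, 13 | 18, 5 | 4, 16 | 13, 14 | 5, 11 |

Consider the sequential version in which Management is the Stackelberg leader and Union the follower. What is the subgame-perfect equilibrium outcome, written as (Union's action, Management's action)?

(N1, X)

Work backward from Union's decision.
- V: BR = N1, leader payoff 0.
- W: BR = N5, leader payoff 5.
- X: BR = N1, leader payoff 18.
- Y: BR = N4, leader payoff 5.
- Z: BR = N3, leader payoff 11.
Among 0, 5, 18, 5, 11, the best is 18 at X. Subgame-perfect outcome: (N1, X) with payoffs (17, 18).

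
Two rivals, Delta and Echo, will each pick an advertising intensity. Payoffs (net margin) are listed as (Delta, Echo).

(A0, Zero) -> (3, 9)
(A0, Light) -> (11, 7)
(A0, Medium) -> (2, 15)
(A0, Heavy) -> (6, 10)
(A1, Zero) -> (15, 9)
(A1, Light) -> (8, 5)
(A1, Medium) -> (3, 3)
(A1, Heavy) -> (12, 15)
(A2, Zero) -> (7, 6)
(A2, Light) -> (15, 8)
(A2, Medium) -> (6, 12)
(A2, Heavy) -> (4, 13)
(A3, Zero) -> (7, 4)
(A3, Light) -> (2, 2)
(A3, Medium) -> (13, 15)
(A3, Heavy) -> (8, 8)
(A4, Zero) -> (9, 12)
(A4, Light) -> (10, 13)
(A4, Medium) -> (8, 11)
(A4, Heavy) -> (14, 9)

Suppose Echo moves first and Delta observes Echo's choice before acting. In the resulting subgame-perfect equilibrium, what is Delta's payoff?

Delta best-responds to each possible Echo move:
- Zero → Delta plays A1 (best of 3, 15, 7, 7, 9); Echo gets 9.
- Light → Delta plays A2 (best of 11, 8, 15, 2, 10); Echo gets 8.
- Medium → Delta plays A3 (best of 2, 3, 6, 13, 8); Echo gets 15.
- Heavy → Delta plays A4 (best of 6, 12, 4, 8, 14); Echo gets 9.
Maximizing over 9, 8, 15, 9, Echo chooses Medium. Subgame-perfect outcome: (A3, Medium) with payoffs (13, 15).

13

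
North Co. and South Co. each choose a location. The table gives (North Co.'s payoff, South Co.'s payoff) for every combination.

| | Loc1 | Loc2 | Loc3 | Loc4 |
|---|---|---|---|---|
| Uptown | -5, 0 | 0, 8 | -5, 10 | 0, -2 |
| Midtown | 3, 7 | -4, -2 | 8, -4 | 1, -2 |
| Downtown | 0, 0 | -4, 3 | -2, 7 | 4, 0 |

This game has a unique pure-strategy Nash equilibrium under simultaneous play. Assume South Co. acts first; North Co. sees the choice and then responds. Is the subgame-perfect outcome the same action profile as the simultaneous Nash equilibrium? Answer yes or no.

no

Backward induction with South Co. moving first.
- Loc1: North Co. compares -5, 3, 0 and picks Midtown; South Co. would get 7.
- Loc2: North Co. compares 0, -4, -4 and picks Uptown; South Co. would get 8.
- Loc3: North Co. compares -5, 8, -2 and picks Midtown; South Co. would get -4.
- Loc4: North Co. compares 0, 1, 4 and picks Downtown; South Co. would get 0.
Among 7, 8, -4, 0, the best is 8 at Loc2. Subgame-perfect outcome: (Uptown, Loc2) with payoffs (0, 8).
For the simultaneous game, intersect best replies.
North Co.'s best replies: Loc1→Midtown; Loc2→Uptown; Loc3→Midtown; Loc4→Downtown.
South Co.'s best replies: Uptown→Loc3; Midtown→Loc1; Downtown→Loc3.
Only (Midtown, Loc1) has each player best-responding; Nash payoffs (3, 7).
Sequential outcome (Uptown, Loc2) differs from the Nash profile (Midtown, Loc1).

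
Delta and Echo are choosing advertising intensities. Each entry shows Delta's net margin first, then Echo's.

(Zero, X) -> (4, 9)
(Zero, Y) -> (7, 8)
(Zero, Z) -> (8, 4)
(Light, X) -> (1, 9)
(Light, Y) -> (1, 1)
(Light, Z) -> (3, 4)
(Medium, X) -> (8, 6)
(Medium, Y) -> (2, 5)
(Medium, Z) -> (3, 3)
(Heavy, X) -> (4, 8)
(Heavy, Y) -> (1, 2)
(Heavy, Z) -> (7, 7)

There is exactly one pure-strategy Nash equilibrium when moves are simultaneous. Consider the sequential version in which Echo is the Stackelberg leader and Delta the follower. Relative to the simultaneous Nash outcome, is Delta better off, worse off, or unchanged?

Backward induction with Echo moving first.
- X → Delta plays Medium (best of 4, 1, 8, 4); Echo gets 6.
- Y → Delta plays Zero (best of 7, 1, 2, 1); Echo gets 8.
- Z → Delta plays Zero (best of 8, 3, 3, 7); Echo gets 4.
Echo's induced payoffs are 6, 8, 4, so Echo commits to Y. Subgame-perfect outcome: (Zero, Y) with payoffs (7, 8).
Under simultaneous play:
Delta's best replies: X→Medium; Y→Zero; Z→Zero.
Echo's best replies: Zero→X; Light→X; Medium→X; Heavy→X.
The unique mutual best reply is (Medium, X), giving (8, 6).
Delta earns 7 sequentially versus 8 at the Nash outcome: worse off.

worse off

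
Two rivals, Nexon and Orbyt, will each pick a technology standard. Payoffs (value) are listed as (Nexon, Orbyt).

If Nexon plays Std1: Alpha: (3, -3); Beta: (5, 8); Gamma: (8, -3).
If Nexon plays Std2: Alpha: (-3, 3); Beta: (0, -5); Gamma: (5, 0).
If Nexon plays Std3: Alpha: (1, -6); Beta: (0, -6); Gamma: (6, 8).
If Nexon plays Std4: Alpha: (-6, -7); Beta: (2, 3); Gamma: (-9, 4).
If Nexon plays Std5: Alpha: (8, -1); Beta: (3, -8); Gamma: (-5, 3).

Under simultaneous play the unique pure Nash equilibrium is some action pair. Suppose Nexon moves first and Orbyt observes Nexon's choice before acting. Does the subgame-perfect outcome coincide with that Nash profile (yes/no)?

no

Solve by backward induction (Nexon leads).
- Std1: Orbyt compares -3, 8, -3 and picks Beta; Nexon would get 5.
- Std2: Orbyt compares 3, -5, 0 and picks Alpha; Nexon would get -3.
- Std3: Orbyt compares -6, -6, 8 and picks Gamma; Nexon would get 6.
- Std4: Orbyt compares -7, 3, 4 and picks Gamma; Nexon would get -9.
- Std5: Orbyt compares -1, -8, 3 and picks Gamma; Nexon would get -5.
Nexon's induced payoffs are 5, -3, 6, -9, -5, so Nexon commits to Std3. Subgame-perfect outcome: (Std3, Gamma) with payoffs (6, 8).
Under simultaneous play:
Nexon's best replies: Alpha→Std5; Beta→Std1; Gamma→Std1.
Orbyt's best replies: Std1→Beta; Std2→Alpha; Std3→Gamma; Std4→Gamma; Std5→Gamma.
The unique mutual best reply is (Std1, Beta), giving (5, 8).
Sequential outcome (Std3, Gamma) differs from the Nash profile (Std1, Beta).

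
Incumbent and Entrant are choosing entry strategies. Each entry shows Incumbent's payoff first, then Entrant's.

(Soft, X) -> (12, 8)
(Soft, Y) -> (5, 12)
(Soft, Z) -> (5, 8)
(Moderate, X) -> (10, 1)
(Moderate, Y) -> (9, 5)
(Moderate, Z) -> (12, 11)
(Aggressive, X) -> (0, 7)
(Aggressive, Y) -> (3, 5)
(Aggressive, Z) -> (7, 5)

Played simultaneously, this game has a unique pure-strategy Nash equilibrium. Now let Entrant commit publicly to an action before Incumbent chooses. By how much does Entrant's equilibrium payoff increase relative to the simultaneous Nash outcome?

Solve by backward induction (Entrant leads).
- X: BR = Soft, leader payoff 8.
- Y: BR = Moderate, leader payoff 5.
- Z: BR = Moderate, leader payoff 11.
Among 8, 5, 11, the best is 11 at Z. Subgame-perfect outcome: (Moderate, Z) with payoffs (12, 11).
For the simultaneous game, intersect best replies.
Incumbent's best replies: X→Soft; Y→Moderate; Z→Moderate.
Entrant's best replies: Soft→Y; Moderate→Z; Aggressive→X.
Only (Moderate, Z) has each player best-responding; Nash payoffs (12, 11).
Entrant's commitment gain: 11 − 11 = 0.

0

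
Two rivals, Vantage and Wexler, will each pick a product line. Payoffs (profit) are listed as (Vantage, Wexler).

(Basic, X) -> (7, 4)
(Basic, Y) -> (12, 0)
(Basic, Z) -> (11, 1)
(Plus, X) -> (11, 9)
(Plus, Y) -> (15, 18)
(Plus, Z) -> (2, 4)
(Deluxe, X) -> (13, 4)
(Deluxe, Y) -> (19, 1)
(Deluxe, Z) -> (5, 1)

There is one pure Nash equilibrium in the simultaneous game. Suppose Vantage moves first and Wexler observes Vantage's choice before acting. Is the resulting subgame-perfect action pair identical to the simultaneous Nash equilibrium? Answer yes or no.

no

Work backward from Wexler's decision.
- Basic → Wexler plays X (best of 4, 0, 1); Vantage gets 7.
- Plus → Wexler plays Y (best of 9, 18, 4); Vantage gets 15.
- Deluxe → Wexler plays X (best of 4, 1, 1); Vantage gets 13.
Maximizing over 7, 15, 13, Vantage chooses Plus. Subgame-perfect outcome: (Plus, Y) with payoffs (15, 18).
For the simultaneous game, intersect best replies.
Vantage's best replies: X→Deluxe; Y→Deluxe; Z→Basic.
Wexler's best replies: Basic→X; Plus→Y; Deluxe→X.
The unique mutual best reply is (Deluxe, X), giving (13, 4).
Sequential outcome (Plus, Y) differs from the Nash profile (Deluxe, X).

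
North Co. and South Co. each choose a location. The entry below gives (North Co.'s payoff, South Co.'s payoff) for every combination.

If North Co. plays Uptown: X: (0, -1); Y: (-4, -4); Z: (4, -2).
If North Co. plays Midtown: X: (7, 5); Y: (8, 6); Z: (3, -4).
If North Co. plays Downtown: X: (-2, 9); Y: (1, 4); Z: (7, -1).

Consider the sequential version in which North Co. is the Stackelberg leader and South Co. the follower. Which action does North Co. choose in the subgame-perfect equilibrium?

Midtown

Backward induction with North Co. moving first.
- Uptown → South Co. plays X (best of -1, -4, -2); North Co. gets 0.
- Midtown → South Co. plays Y (best of 5, 6, -4); North Co. gets 8.
- Downtown → South Co. plays X (best of 9, 4, -1); North Co. gets -2.
Maximizing over 0, 8, -2, North Co. chooses Midtown. Subgame-perfect outcome: (Midtown, Y) with payoffs (8, 6).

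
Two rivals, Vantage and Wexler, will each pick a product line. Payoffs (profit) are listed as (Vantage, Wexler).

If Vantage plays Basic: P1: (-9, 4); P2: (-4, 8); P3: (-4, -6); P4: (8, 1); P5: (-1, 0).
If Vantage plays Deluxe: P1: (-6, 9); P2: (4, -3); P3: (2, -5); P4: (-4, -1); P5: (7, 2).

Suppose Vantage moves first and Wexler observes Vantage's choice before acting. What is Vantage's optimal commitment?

Backward induction with Vantage moving first.
- Basic → Wexler plays P2 (best of 4, 8, -6, 1, 0); Vantage gets -4.
- Deluxe → Wexler plays P1 (best of 9, -3, -5, -1, 2); Vantage gets -6.
Vantage's induced payoffs are -4, -6, so Vantage commits to Basic. Subgame-perfect outcome: (Basic, P2) with payoffs (-4, 8).

Basic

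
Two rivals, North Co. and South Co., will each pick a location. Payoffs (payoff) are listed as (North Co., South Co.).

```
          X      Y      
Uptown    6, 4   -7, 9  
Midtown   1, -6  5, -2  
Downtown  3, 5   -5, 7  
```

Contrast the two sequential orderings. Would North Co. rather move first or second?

If North Co. leads: South Co.'s best replies are Uptown→Y, Midtown→Y, Downtown→Y; North Co.'s induced payoffs -7, 5, -5; outcome (Midtown, Y), payoffs (5, -2).
If South Co. leads: North Co.'s best replies are X→Uptown, Y→Midtown; South Co.'s induced payoffs 4, -2; outcome (Uptown, X), payoffs (6, 4).
North Co. gets 5 moving first and 6 moving second, so North Co. prefers to move second.

second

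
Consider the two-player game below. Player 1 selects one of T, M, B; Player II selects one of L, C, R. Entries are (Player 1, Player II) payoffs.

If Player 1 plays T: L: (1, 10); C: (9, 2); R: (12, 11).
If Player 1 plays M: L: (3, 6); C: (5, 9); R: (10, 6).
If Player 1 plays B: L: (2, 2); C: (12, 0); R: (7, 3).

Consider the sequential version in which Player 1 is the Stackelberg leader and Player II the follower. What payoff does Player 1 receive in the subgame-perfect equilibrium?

Player II best-responds to each possible Player 1 move:
- T: BR = R, leader payoff 12.
- M: BR = C, leader payoff 5.
- B: BR = R, leader payoff 7.
Among 12, 5, 7, the best is 12 at T. Subgame-perfect outcome: (T, R) with payoffs (12, 11).

12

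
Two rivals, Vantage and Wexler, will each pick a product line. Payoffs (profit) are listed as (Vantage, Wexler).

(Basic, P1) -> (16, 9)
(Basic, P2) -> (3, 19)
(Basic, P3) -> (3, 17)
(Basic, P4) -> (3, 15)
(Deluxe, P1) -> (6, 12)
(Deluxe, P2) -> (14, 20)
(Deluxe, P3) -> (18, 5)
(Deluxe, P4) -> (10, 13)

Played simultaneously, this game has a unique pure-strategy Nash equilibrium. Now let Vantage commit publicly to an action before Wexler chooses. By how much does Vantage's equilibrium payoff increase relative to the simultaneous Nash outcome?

0

Solve by backward induction (Vantage leads).
- Basic: BR = P2, leader payoff 3.
- Deluxe: BR = P2, leader payoff 14.
Among 3, 14, the best is 14 at Deluxe. Subgame-perfect outcome: (Deluxe, P2) with payoffs (14, 20).
Now find the simultaneous Nash equilibrium.
Vantage's best replies: P1→Basic; P2→Deluxe; P3→Deluxe; P4→Deluxe.
Wexler's best replies: Basic→P2; Deluxe→P2.
Only (Deluxe, P2) has each player best-responding; Nash payoffs (14, 20).
Vantage's commitment gain: 14 − 14 = 0.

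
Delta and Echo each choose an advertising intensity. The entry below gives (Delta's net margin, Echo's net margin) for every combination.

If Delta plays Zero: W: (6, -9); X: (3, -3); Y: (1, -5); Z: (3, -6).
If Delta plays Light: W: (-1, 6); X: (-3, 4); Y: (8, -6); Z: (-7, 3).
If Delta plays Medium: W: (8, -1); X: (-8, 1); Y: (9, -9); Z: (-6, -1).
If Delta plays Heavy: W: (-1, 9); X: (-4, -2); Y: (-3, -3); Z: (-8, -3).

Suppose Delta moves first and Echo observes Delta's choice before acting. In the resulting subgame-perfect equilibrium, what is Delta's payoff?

3

Echo best-responds to each possible Delta move:
- Zero: Echo compares -9, -3, -5, -6 and picks X; Delta would get 3.
- Light: Echo compares 6, 4, -6, 3 and picks W; Delta would get -1.
- Medium: Echo compares -1, 1, -9, -1 and picks X; Delta would get -8.
- Heavy: Echo compares 9, -2, -3, -3 and picks W; Delta would get -1.
Maximizing over 3, -1, -8, -1, Delta chooses Zero. Subgame-perfect outcome: (Zero, X) with payoffs (3, -3).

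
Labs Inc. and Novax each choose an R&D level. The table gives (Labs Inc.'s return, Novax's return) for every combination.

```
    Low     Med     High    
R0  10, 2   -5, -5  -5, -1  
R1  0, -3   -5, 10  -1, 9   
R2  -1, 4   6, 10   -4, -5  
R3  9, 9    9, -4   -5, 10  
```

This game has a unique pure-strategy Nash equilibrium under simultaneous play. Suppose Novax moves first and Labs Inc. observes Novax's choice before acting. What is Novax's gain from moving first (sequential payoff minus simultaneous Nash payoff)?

7

Solve by backward induction (Novax leads).
- Low: Labs Inc. compares 10, 0, -1, 9 and picks R0; Novax would get 2.
- Med: Labs Inc. compares -5, -5, 6, 9 and picks R3; Novax would get -4.
- High: Labs Inc. compares -5, -1, -4, -5 and picks R1; Novax would get 9.
Novax's induced payoffs are 2, -4, 9, so Novax commits to High. Subgame-perfect outcome: (R1, High) with payoffs (-1, 9).
Under simultaneous play:
Labs Inc.'s best replies: Low→R0; Med→R3; High→R1.
Novax's best replies: R0→Low; R1→Med; R2→Med; R3→High.
Only (R0, Low) has each player best-responding; Nash payoffs (10, 2).
Novax's commitment gain: 9 − 2 = 7.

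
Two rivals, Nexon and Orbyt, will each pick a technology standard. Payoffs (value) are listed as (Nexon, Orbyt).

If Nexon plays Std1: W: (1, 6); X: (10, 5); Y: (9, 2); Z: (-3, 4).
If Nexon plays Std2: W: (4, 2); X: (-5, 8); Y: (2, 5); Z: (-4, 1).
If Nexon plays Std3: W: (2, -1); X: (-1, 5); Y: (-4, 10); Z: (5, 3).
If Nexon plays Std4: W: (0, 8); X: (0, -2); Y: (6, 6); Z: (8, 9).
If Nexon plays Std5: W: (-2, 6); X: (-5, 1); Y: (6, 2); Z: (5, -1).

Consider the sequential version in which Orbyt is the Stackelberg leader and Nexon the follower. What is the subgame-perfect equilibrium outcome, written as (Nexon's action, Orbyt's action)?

(Std4, Z)

Work backward from Nexon's decision.
- W: BR = Std2, leader payoff 2.
- X: BR = Std1, leader payoff 5.
- Y: BR = Std1, leader payoff 2.
- Z: BR = Std4, leader payoff 9.
Among 2, 5, 2, 9, the best is 9 at Z. Subgame-perfect outcome: (Std4, Z) with payoffs (8, 9).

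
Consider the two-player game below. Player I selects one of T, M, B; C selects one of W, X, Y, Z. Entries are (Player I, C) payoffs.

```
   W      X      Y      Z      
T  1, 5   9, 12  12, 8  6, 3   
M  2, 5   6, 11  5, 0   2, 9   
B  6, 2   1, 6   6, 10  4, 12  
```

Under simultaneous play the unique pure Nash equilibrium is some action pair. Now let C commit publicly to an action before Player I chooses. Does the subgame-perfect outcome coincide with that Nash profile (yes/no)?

yes

Player I best-responds to each possible C move:
- W: Player I compares 1, 2, 6 and picks B; C would get 2.
- X: Player I compares 9, 6, 1 and picks T; C would get 12.
- Y: Player I compares 12, 5, 6 and picks T; C would get 8.
- Z: Player I compares 6, 2, 4 and picks T; C would get 3.
Among 2, 12, 8, 3, the best is 12 at X. Subgame-perfect outcome: (T, X) with payoffs (9, 12).
Now find the simultaneous Nash equilibrium.
Player I's best replies: W→B; X→T; Y→T; Z→T.
C's best replies: T→X; M→X; B→Z.
Only (T, X) has each player best-responding; Nash payoffs (9, 12).
Sequential outcome (T, X) coincides with the Nash profile (T, X).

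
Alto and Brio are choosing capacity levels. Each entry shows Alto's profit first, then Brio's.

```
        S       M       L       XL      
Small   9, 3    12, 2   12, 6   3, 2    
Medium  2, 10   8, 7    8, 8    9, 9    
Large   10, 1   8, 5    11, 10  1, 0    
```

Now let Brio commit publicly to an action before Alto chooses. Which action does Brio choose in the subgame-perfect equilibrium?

Backward induction with Brio moving first.
- S: Alto compares 9, 2, 10 and picks Large; Brio would get 1.
- M: Alto compares 12, 8, 8 and picks Small; Brio would get 2.
- L: Alto compares 12, 8, 11 and picks Small; Brio would get 6.
- XL: Alto compares 3, 9, 1 and picks Medium; Brio would get 9.
Maximizing over 1, 2, 6, 9, Brio chooses XL. Subgame-perfect outcome: (Medium, XL) with payoffs (9, 9).

XL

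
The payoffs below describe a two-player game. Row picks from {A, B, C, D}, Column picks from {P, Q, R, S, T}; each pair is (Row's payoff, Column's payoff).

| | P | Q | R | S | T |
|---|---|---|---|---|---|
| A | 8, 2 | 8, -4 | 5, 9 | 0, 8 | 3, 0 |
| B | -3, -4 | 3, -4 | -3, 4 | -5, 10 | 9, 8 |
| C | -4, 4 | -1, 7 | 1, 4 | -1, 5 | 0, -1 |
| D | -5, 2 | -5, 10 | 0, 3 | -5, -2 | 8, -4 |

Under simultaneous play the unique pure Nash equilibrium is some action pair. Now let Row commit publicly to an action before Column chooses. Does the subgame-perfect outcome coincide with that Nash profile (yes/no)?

yes

Column best-responds to each possible Row move:
- A: BR = R, leader payoff 5.
- B: BR = S, leader payoff -5.
- C: BR = Q, leader payoff -1.
- D: BR = Q, leader payoff -5.
Among 5, -5, -1, -5, the best is 5 at A. Subgame-perfect outcome: (A, R) with payoffs (5, 9).
Now find the simultaneous Nash equilibrium.
Row's best replies: P→A; Q→A; R→A; S→A; T→B.
Column's best replies: A→R; B→S; C→Q; D→Q.
Only (A, R) has each player best-responding; Nash payoffs (5, 9).
Sequential outcome (A, R) coincides with the Nash profile (A, R).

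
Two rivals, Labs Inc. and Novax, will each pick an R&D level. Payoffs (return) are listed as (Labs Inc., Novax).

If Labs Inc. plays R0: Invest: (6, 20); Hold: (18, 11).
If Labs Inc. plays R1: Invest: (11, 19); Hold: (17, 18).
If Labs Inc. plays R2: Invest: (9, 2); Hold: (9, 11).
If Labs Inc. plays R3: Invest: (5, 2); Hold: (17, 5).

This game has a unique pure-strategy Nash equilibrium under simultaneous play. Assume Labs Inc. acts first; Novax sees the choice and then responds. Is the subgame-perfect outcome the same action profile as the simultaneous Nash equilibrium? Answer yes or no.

no

Backward induction with Labs Inc. moving first.
- R0: Novax compares 20, 11 and picks Invest; Labs Inc. would get 6.
- R1: Novax compares 19, 18 and picks Invest; Labs Inc. would get 11.
- R2: Novax compares 2, 11 and picks Hold; Labs Inc. would get 9.
- R3: Novax compares 2, 5 and picks Hold; Labs Inc. would get 17.
Among 6, 11, 9, 17, the best is 17 at R3. Subgame-perfect outcome: (R3, Hold) with payoffs (17, 5).
Now find the simultaneous Nash equilibrium.
Labs Inc.'s best replies: Invest→R1; Hold→R0.
Novax's best replies: R0→Invest; R1→Invest; R2→Hold; R3→Hold.
The unique mutual best reply is (R1, Invest), giving (11, 19).
Sequential outcome (R3, Hold) differs from the Nash profile (R1, Invest).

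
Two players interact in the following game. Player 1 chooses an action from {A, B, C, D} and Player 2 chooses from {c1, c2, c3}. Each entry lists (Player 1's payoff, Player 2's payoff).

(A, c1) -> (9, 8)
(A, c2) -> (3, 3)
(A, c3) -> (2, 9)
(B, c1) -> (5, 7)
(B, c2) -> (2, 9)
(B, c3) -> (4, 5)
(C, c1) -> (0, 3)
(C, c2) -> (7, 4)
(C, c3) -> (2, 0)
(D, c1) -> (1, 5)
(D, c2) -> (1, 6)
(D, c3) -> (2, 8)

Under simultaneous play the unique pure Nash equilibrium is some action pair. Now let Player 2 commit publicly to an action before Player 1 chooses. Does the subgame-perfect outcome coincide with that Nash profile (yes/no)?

Backward induction with Player 2 moving first.
- c1 → Player 1 plays A (best of 9, 5, 0, 1); Player 2 gets 8.
- c2 → Player 1 plays C (best of 3, 2, 7, 1); Player 2 gets 4.
- c3 → Player 1 plays B (best of 2, 4, 2, 2); Player 2 gets 5.
Player 2's induced payoffs are 8, 4, 5, so Player 2 commits to c1. Subgame-perfect outcome: (A, c1) with payoffs (9, 8).
Under simultaneous play:
Player 1's best replies: c1→A; c2→C; c3→B.
Player 2's best replies: A→c3; B→c2; C→c2; D→c3.
Only (C, c2) has each player best-responding; Nash payoffs (7, 4).
Sequential outcome (A, c1) differs from the Nash profile (C, c2).

no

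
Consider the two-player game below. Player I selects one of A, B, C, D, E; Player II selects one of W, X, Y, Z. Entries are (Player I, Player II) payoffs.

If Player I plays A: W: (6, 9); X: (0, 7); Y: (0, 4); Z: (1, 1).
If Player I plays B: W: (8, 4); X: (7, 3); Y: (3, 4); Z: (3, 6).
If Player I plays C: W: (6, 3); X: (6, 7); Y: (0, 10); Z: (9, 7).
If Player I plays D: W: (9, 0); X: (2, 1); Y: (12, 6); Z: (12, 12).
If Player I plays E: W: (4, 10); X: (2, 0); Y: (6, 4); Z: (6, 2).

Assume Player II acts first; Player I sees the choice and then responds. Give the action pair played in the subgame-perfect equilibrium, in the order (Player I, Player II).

(D, Z)

Work backward from Player I's decision.
- W: BR = D, leader payoff 0.
- X: BR = B, leader payoff 3.
- Y: BR = D, leader payoff 6.
- Z: BR = D, leader payoff 12.
Player II's induced payoffs are 0, 3, 6, 12, so Player II commits to Z. Subgame-perfect outcome: (D, Z) with payoffs (12, 12).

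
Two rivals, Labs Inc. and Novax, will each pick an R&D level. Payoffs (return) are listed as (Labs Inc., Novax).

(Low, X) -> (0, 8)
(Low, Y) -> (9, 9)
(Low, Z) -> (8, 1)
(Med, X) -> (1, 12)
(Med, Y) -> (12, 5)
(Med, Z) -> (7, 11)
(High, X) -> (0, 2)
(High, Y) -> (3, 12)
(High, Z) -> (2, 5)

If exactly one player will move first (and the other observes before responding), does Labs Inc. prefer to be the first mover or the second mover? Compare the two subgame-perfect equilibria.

If Labs Inc. leads: Novax's best replies are Low→Y, Med→X, High→Y; Labs Inc.'s induced payoffs 9, 1, 3; outcome (Low, Y), payoffs (9, 9).
If Novax leads: Labs Inc.'s best replies are X→Med, Y→Med, Z→Low; Novax's induced payoffs 12, 5, 1; outcome (Med, X), payoffs (1, 12).
Labs Inc. gets 9 moving first and 1 moving second, so Labs Inc. prefers to move first.

first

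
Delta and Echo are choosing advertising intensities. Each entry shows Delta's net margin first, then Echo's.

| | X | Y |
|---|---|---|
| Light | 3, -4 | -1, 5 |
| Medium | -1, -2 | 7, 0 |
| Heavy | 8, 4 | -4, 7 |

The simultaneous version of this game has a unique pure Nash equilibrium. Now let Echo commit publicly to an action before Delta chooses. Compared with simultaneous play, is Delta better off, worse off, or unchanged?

Solve by backward induction (Echo leads).
- X: Delta compares 3, -1, 8 and picks Heavy; Echo would get 4.
- Y: Delta compares -1, 7, -4 and picks Medium; Echo would get 0.
Maximizing over 4, 0, Echo chooses X. Subgame-perfect outcome: (Heavy, X) with payoffs (8, 4).
For the simultaneous game, intersect best replies.
Delta's best replies: X→Heavy; Y→Medium.
Echo's best replies: Light→Y; Medium→Y; Heavy→Y.
Only (Medium, Y) has each player best-responding; Nash payoffs (7, 0).
Delta earns 8 sequentially versus 7 at the Nash outcome: better off.

better off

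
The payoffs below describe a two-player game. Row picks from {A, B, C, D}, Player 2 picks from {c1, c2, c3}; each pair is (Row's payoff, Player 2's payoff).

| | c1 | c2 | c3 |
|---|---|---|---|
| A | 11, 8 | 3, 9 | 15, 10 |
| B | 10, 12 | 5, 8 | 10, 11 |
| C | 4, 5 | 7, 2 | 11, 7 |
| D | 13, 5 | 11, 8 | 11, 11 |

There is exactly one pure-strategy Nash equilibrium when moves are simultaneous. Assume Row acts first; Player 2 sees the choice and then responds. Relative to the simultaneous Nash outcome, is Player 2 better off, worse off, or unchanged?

unchanged

Work backward from Player 2's decision.
- A: BR = c3, leader payoff 15.
- B: BR = c1, leader payoff 10.
- C: BR = c3, leader payoff 11.
- D: BR = c3, leader payoff 11.
Maximizing over 15, 10, 11, 11, Row chooses A. Subgame-perfect outcome: (A, c3) with payoffs (15, 10).
For the simultaneous game, intersect best replies.
Row's best replies: c1→D; c2→D; c3→A.
Player 2's best replies: A→c3; B→c1; C→c3; D→c3.
Only (A, c3) has each player best-responding; Nash payoffs (15, 10).
Player 2 earns 10 sequentially versus 10 at the Nash outcome: unchanged.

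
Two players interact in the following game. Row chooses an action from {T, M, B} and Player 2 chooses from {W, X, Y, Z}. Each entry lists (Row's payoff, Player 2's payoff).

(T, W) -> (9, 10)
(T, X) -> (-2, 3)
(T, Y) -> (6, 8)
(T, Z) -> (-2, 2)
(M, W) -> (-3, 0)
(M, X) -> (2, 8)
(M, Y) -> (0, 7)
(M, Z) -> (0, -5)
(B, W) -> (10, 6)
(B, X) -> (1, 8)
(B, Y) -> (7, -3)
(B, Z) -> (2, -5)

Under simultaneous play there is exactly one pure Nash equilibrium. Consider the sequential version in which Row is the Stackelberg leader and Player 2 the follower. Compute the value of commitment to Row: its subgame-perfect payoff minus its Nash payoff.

7

Solve by backward induction (Row leads).
- T → Player 2 plays W (best of 10, 3, 8, 2); Row gets 9.
- M → Player 2 plays X (best of 0, 8, 7, -5); Row gets 2.
- B → Player 2 plays X (best of 6, 8, -3, -5); Row gets 1.
Among 9, 2, 1, the best is 9 at T. Subgame-perfect outcome: (T, W) with payoffs (9, 10).
Now find the simultaneous Nash equilibrium.
Row's best replies: W→B; X→M; Y→B; Z→B.
Player 2's best replies: T→W; M→X; B→X.
The unique mutual best reply is (M, X), giving (2, 8).
Row's commitment gain: 9 − 2 = 7.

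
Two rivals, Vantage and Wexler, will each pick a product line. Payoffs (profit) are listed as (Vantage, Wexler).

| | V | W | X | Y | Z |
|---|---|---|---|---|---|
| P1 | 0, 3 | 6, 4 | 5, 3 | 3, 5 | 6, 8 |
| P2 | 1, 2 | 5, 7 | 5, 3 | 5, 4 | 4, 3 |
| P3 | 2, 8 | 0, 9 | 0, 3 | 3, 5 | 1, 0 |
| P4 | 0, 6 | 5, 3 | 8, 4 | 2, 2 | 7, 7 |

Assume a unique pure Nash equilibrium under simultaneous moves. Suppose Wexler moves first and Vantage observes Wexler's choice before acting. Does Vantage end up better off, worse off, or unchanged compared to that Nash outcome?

worse off

Vantage best-responds to each possible Wexler move:
- V: BR = P3, leader payoff 8.
- W: BR = P1, leader payoff 4.
- X: BR = P4, leader payoff 4.
- Y: BR = P2, leader payoff 4.
- Z: BR = P4, leader payoff 7.
Maximizing over 8, 4, 4, 4, 7, Wexler chooses V. Subgame-perfect outcome: (P3, V) with payoffs (2, 8).
For the simultaneous game, intersect best replies.
Vantage's best replies: V→P3; W→P1; X→P4; Y→P2; Z→P4.
Wexler's best replies: P1→Z; P2→W; P3→W; P4→Z.
Only (P4, Z) has each player best-responding; Nash payoffs (7, 7).
Vantage earns 2 sequentially versus 7 at the Nash outcome: worse off.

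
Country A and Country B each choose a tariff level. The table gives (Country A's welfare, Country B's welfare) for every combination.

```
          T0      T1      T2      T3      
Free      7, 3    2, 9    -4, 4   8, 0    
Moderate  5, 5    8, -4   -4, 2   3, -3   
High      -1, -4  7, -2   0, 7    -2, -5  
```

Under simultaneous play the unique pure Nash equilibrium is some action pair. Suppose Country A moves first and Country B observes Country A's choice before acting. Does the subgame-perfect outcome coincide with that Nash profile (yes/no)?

Country B best-responds to each possible Country A move:
- Free: Country B compares 3, 9, 4, 0 and picks T1; Country A would get 2.
- Moderate: Country B compares 5, -4, 2, -3 and picks T0; Country A would get 5.
- High: Country B compares -4, -2, 7, -5 and picks T2; Country A would get 0.
Country A's induced payoffs are 2, 5, 0, so Country A commits to Moderate. Subgame-perfect outcome: (Moderate, T0) with payoffs (5, 5).
Now find the simultaneous Nash equilibrium.
Country A's best replies: T0→Free; T1→Moderate; T2→High; T3→Free.
Country B's best replies: Free→T1; Moderate→T0; High→T2.
The unique mutual best reply is (High, T2), giving (0, 7).
Sequential outcome (Moderate, T0) differs from the Nash profile (High, T2).

no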